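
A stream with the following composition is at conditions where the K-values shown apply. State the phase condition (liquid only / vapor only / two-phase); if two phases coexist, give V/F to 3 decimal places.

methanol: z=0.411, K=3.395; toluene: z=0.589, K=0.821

vapor only

ΣzᵢKᵢ = 1.879; Σzᵢ/Kᵢ = 0.838.
Since Σzᵢ/Kᵢ < 1 the mixture is above its dew point — single vapor phase.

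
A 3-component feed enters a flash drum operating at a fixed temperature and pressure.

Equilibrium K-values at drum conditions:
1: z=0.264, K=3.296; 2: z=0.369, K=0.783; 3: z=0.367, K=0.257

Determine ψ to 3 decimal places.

Material balance + equilibrium reduce to Σ zᵢ(Kᵢ−1)/(1+ψ(Kᵢ−1)) = 0.
g(0) = ΣzᵢKᵢ − 1 = 0.253 and g(1) = 1 − Σzᵢ/Kᵢ = -0.979, so a root lies in (0, 1).
Newton iteration, ψ⁰ = 0.5:
  ψ = 0.500: g = -0.2415, g' = -0.836 → ψ = 0.211
  ψ = 0.211: g = 0.0008, g' = -0.935 → ψ = 0.212
Converged at ψ = 0.212.

ψ = 0.212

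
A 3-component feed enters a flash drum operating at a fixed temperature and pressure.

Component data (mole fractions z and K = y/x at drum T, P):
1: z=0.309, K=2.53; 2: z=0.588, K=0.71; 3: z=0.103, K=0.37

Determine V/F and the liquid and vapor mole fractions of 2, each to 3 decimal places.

Rachford–Rice: g(V/F) = Σ zᵢ(Kᵢ−1)/(1+V/F(Kᵢ−1)) = 0.
g(0) = ΣzᵢKᵢ − 1 = 0.237 and g(1) = 1 − Σzᵢ/Kᵢ = -0.229, so a root lies in (0, 1).
Newton–Raphson from V/F = 0.32:
  V/F = 0.320: g = 0.0481, g' = -0.450 → V/F = 0.427
  V/F = 0.427: g = 0.0026, g' = -0.406 → V/F = 0.433
Converged at V/F = 0.433.
Compositions from xᵢ = zᵢ/(1+V/F(Kᵢ−1)), yᵢ = Kᵢxᵢ:
  1: x = 0.186, y = 0.470
  2: x = 0.673, y = 0.477
  3: x = 0.142, y = 0.052

V/F = 0.433, x_2 = 0.673, y_2 = 0.477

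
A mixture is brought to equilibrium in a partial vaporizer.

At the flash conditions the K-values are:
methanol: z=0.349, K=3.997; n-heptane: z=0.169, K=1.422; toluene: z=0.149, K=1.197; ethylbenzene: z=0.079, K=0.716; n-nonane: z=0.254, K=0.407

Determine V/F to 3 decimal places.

Newton–Raphson from V/F = 0.5:
  V/F = 0.500: g = 0.2640, g' = -0.717 → V/F = 0.868
  V/F = 0.868: g = 0.0273, g' = -0.653 → V/F = 0.910
  V/F = 0.910: g = -0.0005, g' = -0.679 → V/F = 0.909
Converged at V/F = 0.909.

V/F = 0.909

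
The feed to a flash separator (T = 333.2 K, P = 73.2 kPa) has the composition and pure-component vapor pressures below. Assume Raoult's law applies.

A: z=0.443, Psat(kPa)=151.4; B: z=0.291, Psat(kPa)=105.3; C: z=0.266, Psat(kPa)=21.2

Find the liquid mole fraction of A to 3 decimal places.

Raoult's law: Kᵢ = Pᵢˢᵃᵗ/P = Pᵢˢᵃᵗ/73.2.
  K_A = 151.4/73.2 = 2.06831, K_B = 105.3/73.2 = 1.43852, K_C = 21.2/73.2 = 0.28962
Newton iteration, β⁰ = 0.5:
  β = 0.500: g = 0.1201, g' = -0.575 → β = 0.709
  β = 0.709: g = -0.0139, g' = -0.741 → β = 0.690
Converged at β = 0.690.
Compositions from xᵢ = zᵢ/(1+β(Kᵢ−1)), yᵢ = Kᵢxᵢ:
  A: x = 0.255, y = 0.528
  B: x = 0.223, y = 0.321
  C: x = 0.522, y = 0.151

x_A = 0.255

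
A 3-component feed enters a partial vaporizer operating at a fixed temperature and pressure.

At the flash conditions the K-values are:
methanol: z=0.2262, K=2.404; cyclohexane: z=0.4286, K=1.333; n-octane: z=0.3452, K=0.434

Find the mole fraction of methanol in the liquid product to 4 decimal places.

Material balance + equilibrium reduce to Σ zᵢ(Kᵢ−1)/(1+V/F(Kᵢ−1)) = 0.
Check two-phase: ΣzᵢKᵢ = 1.2649 > 1 and Σzᵢ/Kᵢ = 1.2110 > 1, so g(0) = 0.2649 > 0 and g(1) = -0.2110 < 0.
Newton–Raphson from V/F = 0.5:
  V/F = 0.5000: g = 0.03645, g' = -0.4040 → V/F = 0.5902
  V/F = 0.5902: g = -0.00045, g' = -0.4159 → V/F = 0.5891
Converged at V/F = 0.5891.
Compositions from xᵢ = zᵢ/(1+V/F(Kᵢ−1)), yᵢ = Kᵢxᵢ:
  methanol: x = 0.1238, y = 0.2976
  cyclohexane: x = 0.3583, y = 0.4776
  n-octane: x = 0.5179, y = 0.2248

x_methanol = 0.1238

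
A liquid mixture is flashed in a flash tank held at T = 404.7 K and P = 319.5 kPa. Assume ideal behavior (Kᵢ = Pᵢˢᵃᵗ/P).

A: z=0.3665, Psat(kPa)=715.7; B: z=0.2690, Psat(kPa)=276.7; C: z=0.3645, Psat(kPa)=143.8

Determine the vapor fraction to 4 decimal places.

Raoult's law: Kᵢ = Pᵢˢᵃᵗ/P = Pᵢˢᵃᵗ/319.5.
  K_A = 715.7/319.5 = 2.240063, K_B = 276.7/319.5 = 0.866041, K_C = 143.8/319.5 = 0.450078
Newton iteration, ψ⁰ = 0.5:
  ψ = 0.5000: g = -0.03455, g' = -0.4300 → ψ = 0.4197
  ψ = 0.4197: g = 0.00016, g' = -0.4355 → ψ = 0.4200
Converged at ψ = 0.4200.

ψ = 0.4200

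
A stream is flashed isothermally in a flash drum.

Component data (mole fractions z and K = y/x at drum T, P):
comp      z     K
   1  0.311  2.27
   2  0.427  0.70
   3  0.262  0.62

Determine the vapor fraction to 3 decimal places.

ψ = 0.397

Let ψ = V/F and solve Σ zᵢ(Kᵢ−1)/(1+ψ(Kᵢ−1)) = 0.
Check two-phase: ΣzᵢKᵢ = 1.167 > 1 and Σzᵢ/Kᵢ = 1.170 > 1, so g(0) = 0.167 > 0 and g(1) = -0.170 < 0.
Newton–Raphson from ψ = 0.54:
  ψ = 0.540: g = -0.0438, g' = -0.291 → ψ = 0.389
  ψ = 0.389: g = 0.0024, g' = -0.326 → ψ = 0.397
Converged at ψ = 0.397.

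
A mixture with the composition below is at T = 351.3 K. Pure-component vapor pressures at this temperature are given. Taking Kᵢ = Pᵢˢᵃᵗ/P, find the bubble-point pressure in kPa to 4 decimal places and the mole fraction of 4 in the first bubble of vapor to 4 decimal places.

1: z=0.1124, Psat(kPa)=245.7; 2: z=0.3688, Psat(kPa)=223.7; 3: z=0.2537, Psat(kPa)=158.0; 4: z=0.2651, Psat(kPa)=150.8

Pbub = 190.1789 kPa, y_4 = 0.2102

At the bubble point ψ → 0, so ΣzᵢKᵢ = 1 with Kᵢ = Pᵢˢᵃᵗ/P ⇒ P = ΣzᵢPᵢˢᵃᵗ.
P = 0.1124·245.7 + 0.3688·223.7 + 0.2537·158.0 + 0.2651·150.8 = 190.1789 kPa
yᵢ = zᵢPᵢˢᵃᵗ/P ⇒ y_4 = 0.2651·150.8/190.1789 = 0.2102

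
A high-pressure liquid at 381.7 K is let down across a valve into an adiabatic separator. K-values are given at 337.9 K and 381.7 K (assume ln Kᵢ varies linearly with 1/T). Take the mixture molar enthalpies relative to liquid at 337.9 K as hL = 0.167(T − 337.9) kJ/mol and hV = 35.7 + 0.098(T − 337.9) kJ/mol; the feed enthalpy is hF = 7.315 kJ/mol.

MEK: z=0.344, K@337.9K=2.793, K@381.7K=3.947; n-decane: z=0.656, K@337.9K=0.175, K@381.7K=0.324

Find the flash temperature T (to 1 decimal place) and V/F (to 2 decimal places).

T = 352.8 K, V/F = 0.14

Adiabatic flash: solve Rachford–Rice at each trial T, then check hF = ψ·hV(T) + (1−ψ)·hL(T).
  T = 337.9 K: K = (2.793, 0.175), RR gives ψ = 0.051, H_out = 1.824 kJ/mol
  T = 381.7 K: K = (3.947, 0.324), RR gives ψ = 0.286, H_out = 16.669 kJ/mol
  T = 359.8 K: K = (3.355, 0.243), RR gives ψ = 0.176, H_out = 9.664 kJ/mol
  T = 348.9 K: K = (3.071, 0.207), RR gives ψ = 0.117, H_out = 5.934 kJ/mol
  T = 354.4 K: K = (3.214, 0.225), RR gives ψ = 0.147, H_out = 7.848 kJ/mol
  T = 351.6 K: K = (3.141, 0.216), RR gives ψ = 0.132, H_out = 6.883 kJ/mol
  T = 353.0 K: K = (3.177, 0.220), RR gives ψ = 0.140, H_out = 7.368 kJ/mol
Linear interpolation between T = 351.6 (H_out = 6.883) and T = 353.0 (H_out = 7.368) on hF = 7.315 gives T ≈ 352.8 K, at which ψ = 0.14.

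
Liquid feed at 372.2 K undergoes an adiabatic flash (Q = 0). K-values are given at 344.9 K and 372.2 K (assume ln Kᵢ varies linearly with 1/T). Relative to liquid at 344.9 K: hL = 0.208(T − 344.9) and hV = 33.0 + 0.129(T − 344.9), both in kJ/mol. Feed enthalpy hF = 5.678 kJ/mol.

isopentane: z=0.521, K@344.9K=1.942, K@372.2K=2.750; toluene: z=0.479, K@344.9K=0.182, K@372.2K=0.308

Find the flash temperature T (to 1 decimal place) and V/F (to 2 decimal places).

Adiabatic flash: solve Rachford–Rice at each trial T, then check hF = ψ·hV(T) + (1−ψ)·hL(T).
  T = 344.9 K: K = (1.942, 0.182), RR gives ψ = 0.128, H_out = 4.238 kJ/mol
  T = 372.2 K: K = (2.750, 0.308), RR gives ψ = 0.479, H_out = 20.458 kJ/mol
  T = 358.5 K: K = (2.325, 0.239), RR gives ψ = 0.323, H_out = 13.141 kJ/mol
  T = 351.7 K: K = (2.129, 0.209), RR gives ψ = 0.234, H_out = 9.019 kJ/mol
  T = 348.3 K: K = (2.034, 0.195), RR gives ψ = 0.184, H_out = 6.734 kJ/mol
  T = 346.6 K: K = (1.988, 0.189), RR gives ψ = 0.157, H_out = 5.516 kJ/mol
Linear interpolation between T = 346.6 (H_out = 5.516) and T = 348.3 (H_out = 6.734) on hF = 5.678 gives T ≈ 346.8 K, at which ψ = 0.16.

T = 346.8 K, V/F = 0.16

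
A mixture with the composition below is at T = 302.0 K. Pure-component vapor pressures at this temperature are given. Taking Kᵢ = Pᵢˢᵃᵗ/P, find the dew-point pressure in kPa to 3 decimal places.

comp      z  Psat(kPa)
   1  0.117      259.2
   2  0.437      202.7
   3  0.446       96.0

At the dew point ψ → 1, so Σzᵢ/Kᵢ = 1 with Kᵢ = Pᵢˢᵃᵗ/P ⇒ 1/P = Σzᵢ/Pᵢˢᵃᵗ.
1/P = 0.117/259.2 + 0.437/202.7 + 0.446/96.0 = 0.007253 ⇒ P = 137.872 kPa

Pdew = 137.872 kPa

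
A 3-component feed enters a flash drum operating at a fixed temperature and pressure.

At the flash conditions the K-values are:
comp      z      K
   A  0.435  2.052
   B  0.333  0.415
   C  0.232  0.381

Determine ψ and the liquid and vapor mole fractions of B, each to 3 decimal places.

ψ = 0.189, x_B = 0.374, y_B = 0.155

Newton–Raphson from ψ = 0.68:
  ψ = 0.680: g = -0.3047, g' = -0.743 → ψ = 0.270
  ψ = 0.270: g = -0.0473, g' = -0.581 → ψ = 0.188
  ψ = 0.188: g = 0.0004, g' = -0.593 → ψ = 0.189
Converged at ψ = 0.189.
Compositions from xᵢ = zᵢ/(1+ψ(Kᵢ−1)), yᵢ = Kᵢxᵢ:
  A: x = 0.363, y = 0.745
  B: x = 0.374, y = 0.155
  C: x = 0.263, y = 0.100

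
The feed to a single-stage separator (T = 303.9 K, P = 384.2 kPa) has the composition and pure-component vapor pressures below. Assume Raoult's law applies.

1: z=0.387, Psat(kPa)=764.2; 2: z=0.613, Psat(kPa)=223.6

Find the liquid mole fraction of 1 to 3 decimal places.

x_1 = 0.297

Raoult's law: Kᵢ = Pᵢˢᵃᵗ/P = Pᵢˢᵃᵗ/384.2.
  K_1 = 764.2/384.2 = 1.98907, K_2 = 223.6/384.2 = 0.58199
Let β = V/F and solve Σ zᵢ(Kᵢ−1)/(1+β(Kᵢ−1)) = 0.
g(0) = ΣzᵢKᵢ − 1 = 0.127 and g(1) = 1 − Σzᵢ/Kᵢ = -0.248, so a root lies in (0, 1).
Binary case is linear: z₁(K₁−1)(1+β(K₂−1)) + z₂(K₂−1)(1+β(K₁−1)) = 0
⇒ β = [z₁(K₁−1)+z₂(K₂−1)] / [−(K₁−1)(K₂−1)] = 0.1265/0.4134 = 0.306
Compositions from xᵢ = zᵢ/(1+β(Kᵢ−1)), yᵢ = Kᵢxᵢ:
  1: x = 0.297, y = 0.591
  2: x = 0.703, y = 0.409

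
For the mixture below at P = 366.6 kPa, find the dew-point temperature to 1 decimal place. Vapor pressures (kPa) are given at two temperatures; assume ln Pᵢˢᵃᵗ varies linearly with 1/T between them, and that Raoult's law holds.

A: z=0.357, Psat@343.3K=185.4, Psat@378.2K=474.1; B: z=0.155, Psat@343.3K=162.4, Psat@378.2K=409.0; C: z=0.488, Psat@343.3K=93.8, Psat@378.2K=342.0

Dew-point temperature: Σzᵢ·P/Pᵢˢᵃᵗ(T) = 1. Interpolate ln Pᵢˢᵃᵗ = aᵢ + bᵢ/T.
  T = 343.3 K: ΣzᵢP/Pᵢˢᵃᵗ = 2.9631
  T = 378.2 K: ΣzᵢP/Pᵢˢᵃᵗ = 0.9381
  T = 360.8 K: ΣzᵢP/Pᵢˢᵃᵗ = 1.6126
  T = 369.5 K: ΣzᵢP/Pᵢˢᵃᵗ = 1.2210
  T = 373.9 K: ΣzᵢP/Pᵢˢᵃᵗ = 1.0668
  T = 376.0 K: ΣzᵢP/Pᵢˢᵃᵗ = 1.0014
Interpolating between 376.0 K and 378.2 K gives T ≈ 376.0 K.

T = 376.0 K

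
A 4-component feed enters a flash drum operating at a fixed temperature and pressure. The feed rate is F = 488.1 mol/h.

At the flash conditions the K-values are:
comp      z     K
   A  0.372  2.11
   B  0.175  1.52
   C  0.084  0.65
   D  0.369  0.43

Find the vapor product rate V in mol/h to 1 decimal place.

V = 252.3 mol/h

Let ψ = V/F and solve Σ zᵢ(Kᵢ−1)/(1+ψ(Kᵢ−1)) = 0.
Check two-phase: ΣzᵢKᵢ = 1.264 > 1 and Σzᵢ/Kᵢ = 1.279 > 1, so g(0) = 0.264 > 0 and g(1) = -0.279 < 0.
Iterate (Newton) starting at ψ = 0.5:
  ψ = 0.500: g = 0.0080, g' = -0.469 → ψ = 0.517
Converged at ψ = 0.517.
Then V = ψ·F = 0.5169·488.1 = 252.3 mol/h and L = F − V = 235.8 mol/h.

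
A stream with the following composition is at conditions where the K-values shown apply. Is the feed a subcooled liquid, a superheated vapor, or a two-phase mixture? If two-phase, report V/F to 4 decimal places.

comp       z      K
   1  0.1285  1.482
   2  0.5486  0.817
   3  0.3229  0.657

ΣzᵢKᵢ = 0.8508; Σzᵢ/Kᵢ = 1.2497.
Since ΣzᵢKᵢ < 1 the mixture is below its bubble point — single liquid phase.

subcooled liquid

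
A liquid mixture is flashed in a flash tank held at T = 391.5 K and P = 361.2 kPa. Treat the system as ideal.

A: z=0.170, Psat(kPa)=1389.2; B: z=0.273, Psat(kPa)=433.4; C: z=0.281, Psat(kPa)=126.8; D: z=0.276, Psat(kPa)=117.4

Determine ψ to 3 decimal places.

Raoult's law: Kᵢ = Pᵢˢᵃᵗ/P = Pᵢˢᵃᵗ/361.2.
  K_A = 1389.2/361.2 = 3.84607, K_B = 433.4/361.2 = 1.19989, K_C = 126.8/361.2 = 0.35105, K_D = 117.4/361.2 = 0.32503
Material balance + equilibrium reduce to Σ zᵢ(Kᵢ−1)/(1+ψ(Kᵢ−1)) = 0.
Feasibility: ΣzᵢKᵢ = 1.170, Σzᵢ/Kᵢ = 1.921 — both > 1, two phases present.
Newton–Raphson from ψ = 0.46:
  ψ = 0.460: g = -0.2706, g' = -0.772 → ψ = 0.110
  ψ = 0.110: g = 0.0247, g' = -1.094 → ψ = 0.132
  ψ = 0.132: g = 0.0007, g' = -1.031 → ψ = 0.133
Converged at ψ = 0.133.

ψ = 0.133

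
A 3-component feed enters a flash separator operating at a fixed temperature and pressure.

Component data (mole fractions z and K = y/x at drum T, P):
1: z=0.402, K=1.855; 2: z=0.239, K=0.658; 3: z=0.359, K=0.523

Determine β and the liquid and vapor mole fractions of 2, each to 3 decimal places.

Newton iteration, β⁰ = 0.47:
  β = 0.470: g = -0.0729, g' = -0.325 → β = 0.246
  β = 0.246: g = 0.0009, g' = -0.339 → β = 0.248
Converged at β = 0.248.
Compositions from xᵢ = zᵢ/(1+β(Kᵢ−1)), yᵢ = Kᵢxᵢ:
  1: x = 0.332, y = 0.615
  2: x = 0.261, y = 0.172
  3: x = 0.407, y = 0.213

β = 0.248, x_2 = 0.261, y_2 = 0.172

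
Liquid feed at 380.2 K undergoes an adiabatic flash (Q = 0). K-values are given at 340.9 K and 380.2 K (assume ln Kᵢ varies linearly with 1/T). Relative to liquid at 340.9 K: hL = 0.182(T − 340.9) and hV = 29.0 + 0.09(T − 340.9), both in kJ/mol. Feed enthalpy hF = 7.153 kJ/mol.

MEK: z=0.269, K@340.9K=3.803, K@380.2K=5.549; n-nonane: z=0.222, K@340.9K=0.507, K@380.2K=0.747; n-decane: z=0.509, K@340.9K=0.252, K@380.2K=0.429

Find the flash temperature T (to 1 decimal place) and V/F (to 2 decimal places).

T = 350.0 K, V/F = 0.20

Adiabatic flash: solve Rachford–Rice at each trial T, then check hF = ψ·hV(T) + (1−ψ)·hL(T).
  T = 340.9 K: K = (3.803, 0.507, 0.252), RR gives ψ = 0.139, H_out = 4.035 kJ/mol
  T = 380.2 K: K = (5.549, 0.747, 0.429), RR gives ψ = 0.395, H_out = 17.175 kJ/mol
  T = 360.5 K: K = (4.639, 0.622, 0.333), RR gives ψ = 0.260, H_out = 10.626 kJ/mol
  T = 350.7 K: K = (4.212, 0.563, 0.291), RR gives ψ = 0.199, H_out = 7.388 kJ/mol
  T = 345.8 K: K = (4.005, 0.535, 0.271), RR gives ψ = 0.170, H_out = 5.733 kJ/mol
  T = 348.2 K: K = (4.106, 0.548, 0.281), RR gives ψ = 0.184, H_out = 6.548 kJ/mol
  T = 349.4 K: K = (4.157, 0.555, 0.286), RR gives ψ = 0.192, H_out = 6.953 kJ/mol
Linear interpolation between T = 349.4 (H_out = 6.953) and T = 350.7 (H_out = 7.388) on hF = 7.153 gives T ≈ 350.0 K, at which ψ = 0.20.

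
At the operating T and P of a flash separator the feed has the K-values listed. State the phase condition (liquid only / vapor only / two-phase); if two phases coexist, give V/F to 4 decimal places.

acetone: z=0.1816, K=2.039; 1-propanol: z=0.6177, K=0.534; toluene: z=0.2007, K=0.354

ΣzᵢKᵢ = 0.7712; Σzᵢ/Kᵢ = 1.8128.
Since ΣzᵢKᵢ < 1 the mixture is below its bubble point — single liquid phase.

liquid only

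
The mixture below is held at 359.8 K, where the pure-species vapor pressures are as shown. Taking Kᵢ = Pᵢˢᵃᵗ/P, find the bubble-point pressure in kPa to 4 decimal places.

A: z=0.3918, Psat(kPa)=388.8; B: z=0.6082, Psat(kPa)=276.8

Pbub = 320.6816 kPa

At the bubble point ψ → 0, so ΣzᵢKᵢ = 1 with Kᵢ = Pᵢˢᵃᵗ/P ⇒ P = ΣzᵢPᵢˢᵃᵗ.
P = 0.3918·388.8 + 0.6082·276.8 = 320.6816 kPa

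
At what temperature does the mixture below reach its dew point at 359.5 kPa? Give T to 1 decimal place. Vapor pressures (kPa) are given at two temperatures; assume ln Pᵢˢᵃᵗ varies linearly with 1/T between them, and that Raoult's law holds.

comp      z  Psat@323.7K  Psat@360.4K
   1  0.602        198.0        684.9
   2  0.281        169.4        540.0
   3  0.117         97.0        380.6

T = 345.0 K

Dew-point temperature: Σzᵢ·P/Pᵢˢᵃᵗ(T) = 1. Interpolate ln Pᵢˢᵃᵗ = aᵢ + bᵢ/T.
  T = 323.7 K: ΣzᵢP/Pᵢˢᵃᵗ = 2.1230
  T = 360.4 K: ΣzᵢP/Pᵢˢᵃᵗ = 0.6136
  T = 342.0 K: ΣzᵢP/Pᵢˢᵃᵗ = 1.1051
  T = 351.2 K: ΣzᵢP/Pᵢˢᵃᵗ = 0.8170
  T = 346.6 K: ΣzᵢP/Pᵢˢᵃᵗ = 0.9483
  T = 344.3 K: ΣzᵢP/Pᵢˢᵃᵗ = 1.0232
Interpolating between 344.3 K and 346.6 K gives T ≈ 345.0 K.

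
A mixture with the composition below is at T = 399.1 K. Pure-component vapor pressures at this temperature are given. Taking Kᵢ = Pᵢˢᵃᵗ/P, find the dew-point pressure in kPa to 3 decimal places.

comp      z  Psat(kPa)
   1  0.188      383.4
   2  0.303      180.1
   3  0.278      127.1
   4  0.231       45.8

Pdew = 106.341 kPa

At the dew point ψ → 1, so Σzᵢ/Kᵢ = 1 with Kᵢ = Pᵢˢᵃᵗ/P ⇒ 1/P = Σzᵢ/Pᵢˢᵃᵗ.
1/P = 0.188/383.4 + 0.303/180.1 + 0.278/127.1 + 0.231/45.8 = 0.009404 ⇒ P = 106.341 kPa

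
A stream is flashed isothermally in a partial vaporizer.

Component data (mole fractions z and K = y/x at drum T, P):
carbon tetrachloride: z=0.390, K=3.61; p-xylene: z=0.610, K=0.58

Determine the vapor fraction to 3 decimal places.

ψ = 0.695

Rachford–Rice: g(ψ) = Σ zᵢ(Kᵢ−1)/(1+ψ(Kᵢ−1)) = 0.
Check two-phase: ΣzᵢKᵢ = 1.762 > 1 and Σzᵢ/Kᵢ = 1.160 > 1, so g(0) = 0.762 > 0 and g(1) = -0.160 < 0.
Newton iteration, ψ⁰ = 0.43:
  ψ = 0.430: g = 0.1670, g' = -0.750 → ψ = 0.653
  ψ = 0.653: g = 0.0236, g' = -0.568 → ψ = 0.694
  ψ = 0.694: g = 0.0004, g' = -0.550 → ψ = 0.695
Converged at ψ = 0.695.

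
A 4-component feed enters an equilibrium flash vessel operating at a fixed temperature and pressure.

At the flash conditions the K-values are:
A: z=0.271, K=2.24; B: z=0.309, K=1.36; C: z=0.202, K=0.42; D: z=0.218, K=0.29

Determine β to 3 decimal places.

Material balance + equilibrium reduce to Σ zᵢ(Kᵢ−1)/(1+β(Kᵢ−1)) = 0.
g(0) = ΣzᵢKᵢ − 1 = 0.175 and g(1) = 1 − Σzᵢ/Kᵢ = -0.581, so a root lies in (0, 1).
Iterate (Newton) starting at β = 0.5:
  β = 0.500: g = -0.1033, g' = -0.586 → β = 0.324
  β = 0.324: g = -0.0059, g' = -0.533 → β = 0.313
Converged at β = 0.313.

β = 0.313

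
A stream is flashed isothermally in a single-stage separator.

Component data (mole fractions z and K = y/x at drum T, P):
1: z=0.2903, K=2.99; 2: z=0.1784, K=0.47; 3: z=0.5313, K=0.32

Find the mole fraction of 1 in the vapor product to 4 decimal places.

y_1 = 0.7299

Material balance + equilibrium reduce to Σ zᵢ(Kᵢ−1)/(1+V/F(Kᵢ−1)) = 0.
g(0) = ΣzᵢKᵢ − 1 = 0.1219 and g(1) = 1 − Σzᵢ/Kᵢ = -1.1370, so a root lies in (0, 1).
Newton iteration, V/F⁰ = 0.5:
  V/F = 0.5000: g = -0.38647, g' = -0.9456 → V/F = 0.0913
  V/F = 0.0913: g = 0.00432, g' = -1.1579 → V/F = 0.0950
Converged at V/F = 0.0950.
Compositions from xᵢ = zᵢ/(1+V/F(Kᵢ−1)), yᵢ = Kᵢxᵢ:
  1: x = 0.2441, y = 0.7299
  2: x = 0.1879, y = 0.0883
  3: x = 0.5680, y = 0.1818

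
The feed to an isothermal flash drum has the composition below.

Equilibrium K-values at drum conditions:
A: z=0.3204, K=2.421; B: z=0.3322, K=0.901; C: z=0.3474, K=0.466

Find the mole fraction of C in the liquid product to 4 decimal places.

Material balance + equilibrium reduce to Σ zᵢ(Kᵢ−1)/(1+V/F(Kᵢ−1)) = 0.
Feasibility: ΣzᵢKᵢ = 1.2369, Σzᵢ/Kᵢ = 1.2465 — both > 1, two phases present.
Newton–Raphson from V/F = 0.49:
  V/F = 0.4900: g = -0.01742, g' = -0.4102 → V/F = 0.4475
  V/F = 0.4475: g = 0.00012, g' = -0.4164 → V/F = 0.4478
Converged at V/F = 0.4478.
Compositions from xᵢ = zᵢ/(1+V/F(Kᵢ−1)), yᵢ = Kᵢxᵢ:
  A: x = 0.1958, y = 0.4740
  B: x = 0.3476, y = 0.3132
  C: x = 0.4566, y = 0.2128

x_C = 0.4566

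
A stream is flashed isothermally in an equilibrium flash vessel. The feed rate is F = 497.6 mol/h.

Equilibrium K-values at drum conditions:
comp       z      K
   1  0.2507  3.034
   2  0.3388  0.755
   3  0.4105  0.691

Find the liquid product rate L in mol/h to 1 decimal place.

L = 236.5 mol/h

Rachford–Rice: g(β) = Σ zᵢ(Kᵢ−1)/(1+β(Kᵢ−1)) = 0.
Feasibility: ΣzᵢKᵢ = 1.3001, Σzᵢ/Kᵢ = 1.1254 — both > 1, two phases present.
Newton–Raphson from β = 0.5:
  β = 0.5000: g = 0.00820, g' = -0.3362 → β = 0.5244
  β = 0.5244: g = 0.00013, g' = -0.3254 → β = 0.5248
Converged at β = 0.5248.
Then V = β·F = 0.5248·497.6 = 261.1 mol/h and L = F − V = 236.5 mol/h.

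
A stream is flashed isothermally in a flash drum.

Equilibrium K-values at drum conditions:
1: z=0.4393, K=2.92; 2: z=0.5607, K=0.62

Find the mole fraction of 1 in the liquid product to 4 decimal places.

Rachford–Rice: g(ψ) = Σ zᵢ(Kᵢ−1)/(1+ψ(Kᵢ−1)) = 0.
Feasibility: ΣzᵢKᵢ = 1.6304, Σzᵢ/Kᵢ = 1.0548 — both > 1, two phases present.
Iterate (Newton) starting at ψ = 0.5:
  ψ = 0.5000: g = 0.16729, g' = -0.5450 → ψ = 0.8070
  ψ = 0.8070: g = 0.02354, g' = -0.4176 → ψ = 0.8634
  ψ = 0.8634: g = 0.00027, g' = -0.4086 → ψ = 0.8640
Converged at ψ = 0.8640.
Compositions from xᵢ = zᵢ/(1+ψ(Kᵢ−1)), yᵢ = Kᵢxᵢ:
  1: x = 0.1652, y = 0.4824
  2: x = 0.8348, y = 0.5176

x_1 = 0.1652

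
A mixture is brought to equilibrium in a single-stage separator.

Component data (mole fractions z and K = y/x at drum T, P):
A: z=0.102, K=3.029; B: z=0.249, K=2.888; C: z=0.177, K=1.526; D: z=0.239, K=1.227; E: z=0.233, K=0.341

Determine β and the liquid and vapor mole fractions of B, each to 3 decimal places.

β = 0.873, x_B = 0.094, y_B = 0.272

Let β = V/F and solve Σ zᵢ(Kᵢ−1)/(1+β(Kᵢ−1)) = 0.
g(0) = ΣzᵢKᵢ − 1 = 0.671 and g(1) = 1 − Σzᵢ/Kᵢ = -0.114, so a root lies in (0, 1).
Iterate (Newton) starting at β = 0.67:
  β = 0.670: g = 0.1363, g' = -0.609 → β = 0.894
  β = 0.894: g = -0.0167, g' = -0.806 → β = 0.873
Converged at β = 0.873.
Compositions from xᵢ = zᵢ/(1+β(Kᵢ−1)), yᵢ = Kᵢxᵢ:
  A: x = 0.037, y = 0.112
  B: x = 0.094, y = 0.272
  C: x = 0.121, y = 0.185
  D: x = 0.199, y = 0.245
  E: x = 0.548, y = 0.187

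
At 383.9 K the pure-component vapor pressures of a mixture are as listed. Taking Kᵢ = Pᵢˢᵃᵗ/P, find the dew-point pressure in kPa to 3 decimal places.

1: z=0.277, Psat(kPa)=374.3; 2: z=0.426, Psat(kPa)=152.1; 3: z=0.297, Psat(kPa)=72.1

Pdew = 130.546 kPa

At the dew point ψ → 1, so Σzᵢ/Kᵢ = 1 with Kᵢ = Pᵢˢᵃᵗ/P ⇒ 1/P = Σzᵢ/Pᵢˢᵃᵗ.
1/P = 0.277/374.3 + 0.426/152.1 + 0.297/72.1 = 0.007660 ⇒ P = 130.546 kPa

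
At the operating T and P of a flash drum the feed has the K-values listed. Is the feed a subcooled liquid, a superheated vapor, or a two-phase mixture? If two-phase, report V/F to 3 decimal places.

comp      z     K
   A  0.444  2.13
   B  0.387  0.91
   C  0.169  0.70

ΣzᵢKᵢ = 1.416; Σzᵢ/Kᵢ = 0.875.
Since Σzᵢ/Kᵢ < 1 the mixture is above its dew point — single vapor phase.

superheated vapor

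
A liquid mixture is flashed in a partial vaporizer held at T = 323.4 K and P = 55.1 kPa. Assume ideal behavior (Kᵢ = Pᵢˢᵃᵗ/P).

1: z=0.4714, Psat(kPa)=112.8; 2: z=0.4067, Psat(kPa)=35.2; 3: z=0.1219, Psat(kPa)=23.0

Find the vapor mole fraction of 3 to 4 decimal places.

Raoult's law: Kᵢ = Pᵢˢᵃᵗ/P = Pᵢˢᵃᵗ/55.1.
  K_1 = 112.8/55.1 = 2.047187, K_2 = 35.2/55.1 = 0.638838, K_3 = 23.0/55.1 = 0.417423
Newton iteration, ψ⁰ = 0.6:
  ψ = 0.6000: g = 0.00646, g' = -0.3792 → ψ = 0.6170
Converged at ψ = 0.6170.
Compositions from xᵢ = zᵢ/(1+ψ(Kᵢ−1)), yᵢ = Kᵢxᵢ:
  1: x = 0.2864, y = 0.5862
  2: x = 0.5233, y = 0.3343
  3: x = 0.1903, y = 0.0794

y_3 = 0.0794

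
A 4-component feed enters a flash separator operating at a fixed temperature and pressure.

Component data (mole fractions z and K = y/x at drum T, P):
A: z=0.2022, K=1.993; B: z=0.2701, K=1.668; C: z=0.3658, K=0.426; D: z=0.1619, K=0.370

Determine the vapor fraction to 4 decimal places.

ψ = 0.1423

Rachford–Rice: g(ψ) = Σ zᵢ(Kᵢ−1)/(1+ψ(Kᵢ−1)) = 0.
Check two-phase: ΣzᵢKᵢ = 1.0692 > 1 and Σzᵢ/Kᵢ = 1.5596 > 1, so g(0) = 0.0692 > 0 and g(1) = -0.5596 < 0.
Newton–Raphson from ψ = 0.5:
  ψ = 0.5000: g = -0.17397, g' = -0.5308 → ψ = 0.1722
  ψ = 0.1722: g = -0.01415, g' = -0.4716 → ψ = 0.1422
  ψ = 0.1422: g = 0.00003, g' = -0.4740 → ψ = 0.1423
Converged at ψ = 0.1423.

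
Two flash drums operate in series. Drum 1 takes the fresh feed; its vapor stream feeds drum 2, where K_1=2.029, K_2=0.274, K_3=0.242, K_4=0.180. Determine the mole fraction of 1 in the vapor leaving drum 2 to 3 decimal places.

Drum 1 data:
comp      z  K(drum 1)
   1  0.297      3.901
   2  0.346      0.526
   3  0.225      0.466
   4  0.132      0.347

Drum 1:
Rachford–Rice: g(ψ₁) = Σ zᵢ(Kᵢ−1)/(1+ψ₁(Kᵢ−1)) = 0.
g(0) = ΣzᵢKᵢ − 1 = 0.491 and g(1) = 1 − Σzᵢ/Kᵢ = -0.597, so a root lies in (0, 1).
Iterate (Newton) starting at ψ₁ = 0.5:
  ψ₁ = 0.500: g = -0.1552, g' = -0.793 → ψ₁ = 0.304
  ψ₁ = 0.304: g = 0.0149, g' = -0.990 → ψ₁ = 0.319
  ψ₁ = 0.319: g = 0.0002, g' = -0.965 → ψ₁ = 0.320
Converged at ψ₁ = 0.320.
Drum-1 compositions:
  1: x = 0.154, y = 0.601
  2: x = 0.408, y = 0.214
  3: x = 0.271, y = 0.126
  4: x = 0.167, y = 0.058
Drum-2 feed = drum-1 vapor: z₂ = (0.6012, 0.2145, 0.1264, 0.0579).
Drum 2:
Material balance + equilibrium reduce to Σ zᵢ(Kᵢ−1)/(1+ψ₂(Kᵢ−1)) = 0.
Check two-phase: ΣzᵢKᵢ = 1.320 > 1 and Σzᵢ/Kᵢ = 1.923 > 1, so g(0) = 0.320 > 0 and g(1) = -0.923 < 0.
Newton–Raphson from ψ₂ = 0.67:
  ψ₂ = 0.670: g = -0.2371, g' = -1.143 → ψ₂ = 0.463
  ψ₂ = 0.463: g = -0.0394, g' = -0.822 → ψ₂ = 0.415
  ψ₂ = 0.415: g = -0.0009, g' = -0.788 → ψ₂ = 0.414
Converged at ψ₂ = 0.414.
  1: x = 0.422, y = 0.856
  2: x = 0.307, y = 0.084
  3: x = 0.184, y = 0.045
  4: x = 0.088, y = 0.016

y_1 (drum 2) = 0.856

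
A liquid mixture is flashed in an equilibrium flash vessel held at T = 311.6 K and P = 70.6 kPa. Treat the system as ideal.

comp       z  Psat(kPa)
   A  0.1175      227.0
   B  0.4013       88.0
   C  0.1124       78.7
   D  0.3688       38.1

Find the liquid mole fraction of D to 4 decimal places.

x_D = 0.4824

Raoult's law: Kᵢ = Pᵢˢᵃᵗ/P = Pᵢˢᵃᵗ/70.6.
  K_A = 227.0/70.6 = 3.215297, K_B = 88.0/70.6 = 1.246459, K_C = 78.7/70.6 = 1.114731, K_D = 38.1/70.6 = 0.539660
Iterate (Newton) starting at V/F = 0.5:
  V/F = 0.5000: g = 0.00322, g' = -0.2823 → V/F = 0.5114
Converged at V/F = 0.5114.
Compositions from xᵢ = zᵢ/(1+V/F(Kᵢ−1)), yᵢ = Kᵢxᵢ:
  A: x = 0.0551, y = 0.1771
  B: x = 0.3564, y = 0.4442
  C: x = 0.1062, y = 0.1184
  D: x = 0.4824, y = 0.2603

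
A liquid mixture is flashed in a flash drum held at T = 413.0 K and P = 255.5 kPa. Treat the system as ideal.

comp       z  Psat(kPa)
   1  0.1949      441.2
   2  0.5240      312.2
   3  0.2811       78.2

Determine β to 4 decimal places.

Raoult's law: Kᵢ = Pᵢˢᵃᵗ/P = Pᵢˢᵃᵗ/255.5.
  K_1 = 441.2/255.5 = 1.726810, K_2 = 312.2/255.5 = 1.221918, K_3 = 78.2/255.5 = 0.306067
Material balance + equilibrium reduce to Σ zᵢ(Kᵢ−1)/(1+β(Kᵢ−1)) = 0.
g(0) = ΣzᵢKᵢ − 1 = 0.0629 and g(1) = 1 − Σzᵢ/Kᵢ = -0.4601, so a root lies in (0, 1).
Newton iteration, β⁰ = 0.46:
  β = 0.4600: g = -0.07485, g' = -0.3711 → β = 0.2583
  β = 0.2583: g = -0.00842, g' = -0.2970 → β = 0.2300
  β = 0.2300: g = -0.00009, g' = -0.2906 → β = 0.2296
Converged at β = 0.2296.

β = 0.2296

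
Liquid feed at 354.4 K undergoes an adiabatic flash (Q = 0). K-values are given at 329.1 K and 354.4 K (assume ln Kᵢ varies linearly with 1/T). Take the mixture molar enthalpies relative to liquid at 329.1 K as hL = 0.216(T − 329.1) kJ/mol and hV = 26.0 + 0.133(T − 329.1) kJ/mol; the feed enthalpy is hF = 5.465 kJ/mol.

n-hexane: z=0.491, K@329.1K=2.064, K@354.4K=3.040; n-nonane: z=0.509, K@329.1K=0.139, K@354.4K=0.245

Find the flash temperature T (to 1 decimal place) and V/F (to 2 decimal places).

Adiabatic flash: solve Rachford–Rice at each trial T, then check hF = ψ·hV(T) + (1−ψ)·hL(T).
  T = 329.1 K: K = (2.064, 0.139), RR gives ψ = 0.092, H_out = 2.389 kJ/mol
  T = 354.4 K: K = (3.040, 0.245), RR gives ψ = 0.401, H_out = 15.044 kJ/mol
  T = 341.8 K: K = (2.525, 0.187), RR gives ψ = 0.270, H_out = 9.476 kJ/mol
  T = 335.5 K: K = (2.289, 0.162), RR gives ψ = 0.191, H_out = 6.243 kJ/mol
  T = 332.3 K: K = (2.175, 0.150), RR gives ψ = 0.144, H_out = 4.406 kJ/mol
  T = 333.9 K: K = (2.231, 0.156), RR gives ψ = 0.168, H_out = 5.345 kJ/mol
Linear interpolation between T = 333.9 (H_out = 5.345) and T = 335.5 (H_out = 6.243) on hF = 5.465 gives T ≈ 334.1 K, at which ψ = 0.17.

T = 334.1 K, V/F = 0.17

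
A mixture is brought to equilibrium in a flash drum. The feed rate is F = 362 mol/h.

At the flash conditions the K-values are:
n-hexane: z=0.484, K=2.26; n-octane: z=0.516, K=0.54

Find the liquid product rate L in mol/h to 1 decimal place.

L = 129.4 mol/h

Binary case is linear: z₁(K₁−1)(1+V/F(K₂−1)) + z₂(K₂−1)(1+V/F(K₁−1)) = 0
⇒ V/F = [z₁(K₁−1)+z₂(K₂−1)] / [−(K₁−1)(K₂−1)] = 0.3725/0.5796 = 0.643
Then V = V/F·F = 0.6427·362 = 232.6 mol/h and L = F − V = 129.4 mol/h.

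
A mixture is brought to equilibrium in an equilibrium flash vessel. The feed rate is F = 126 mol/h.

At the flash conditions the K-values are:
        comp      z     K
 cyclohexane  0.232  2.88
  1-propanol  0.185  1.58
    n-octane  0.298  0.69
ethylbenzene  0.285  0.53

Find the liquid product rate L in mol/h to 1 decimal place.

Material balance + equilibrium reduce to Σ zᵢ(Kᵢ−1)/(1+β(Kᵢ−1)) = 0.
g(0) = ΣzᵢKᵢ − 1 = 0.317 and g(1) = 1 − Σzᵢ/Kᵢ = -0.167, so a root lies in (0, 1).
Newton–Raphson from β = 0.5:
  β = 0.500: g = 0.0236, g' = -0.403 → β = 0.559
  β = 0.559: g = 0.0005, g' = -0.388 → β = 0.560
Converged at β = 0.560.
Then V = β·F = 0.5597·126 = 70.5 mol/h and L = F − V = 55.5 mol/h.

L = 55.5 mol/h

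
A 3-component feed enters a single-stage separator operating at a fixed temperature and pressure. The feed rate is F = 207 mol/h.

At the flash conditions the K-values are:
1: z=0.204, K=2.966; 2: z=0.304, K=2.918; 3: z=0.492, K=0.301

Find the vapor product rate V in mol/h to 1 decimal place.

V = 97.9 mol/h

Material balance + equilibrium reduce to Σ zᵢ(Kᵢ−1)/(1+β(Kᵢ−1)) = 0.
Check two-phase: ΣzᵢKᵢ = 1.640 > 1 and Σzᵢ/Kᵢ = 1.808 > 1, so g(0) = 0.640 > 0 and g(1) = -0.808 < 0.
Iterate (Newton) starting at β = 0.55:
  β = 0.550: g = -0.0823, g' = -1.081 → β = 0.474
  β = 0.474: g = -0.0012, g' = -1.056 → β = 0.473
Converged at β = 0.473.
Then V = β·F = 0.4728·207 = 97.9 mol/h and L = F − V = 109.1 mol/h.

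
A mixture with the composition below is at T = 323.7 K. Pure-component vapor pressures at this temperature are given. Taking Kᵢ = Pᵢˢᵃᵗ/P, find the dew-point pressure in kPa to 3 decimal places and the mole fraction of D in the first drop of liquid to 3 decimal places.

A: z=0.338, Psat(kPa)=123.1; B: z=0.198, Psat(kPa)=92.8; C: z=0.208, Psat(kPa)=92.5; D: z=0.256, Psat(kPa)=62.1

At the dew point ψ → 1, so Σzᵢ/Kᵢ = 1 with Kᵢ = Pᵢˢᵃᵗ/P ⇒ 1/P = Σzᵢ/Pᵢˢᵃᵗ.
1/P = 0.338/123.1 + 0.198/92.8 + 0.208/92.5 + 0.256/62.1 = 0.011250 ⇒ P = 88.886 kPa
xᵢ = zᵢP/Pᵢˢᵃᵗ ⇒ x_D = 0.256·88.886/62.1 = 0.366

Pdew = 88.886 kPa, x_D = 0.366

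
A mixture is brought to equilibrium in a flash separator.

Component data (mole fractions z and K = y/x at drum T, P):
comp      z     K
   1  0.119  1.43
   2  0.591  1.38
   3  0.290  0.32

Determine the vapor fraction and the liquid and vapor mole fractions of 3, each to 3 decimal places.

ψ = 0.297, x_3 = 0.363, y_3 = 0.116

Rachford–Rice: g(ψ) = Σ zᵢ(Kᵢ−1)/(1+ψ(Kᵢ−1)) = 0.
g(0) = ΣzᵢKᵢ − 1 = 0.079 and g(1) = 1 − Σzᵢ/Kᵢ = -0.418, so a root lies in (0, 1).
Newton iteration, ψ⁰ = 0.45:
  ψ = 0.450: g = -0.0495, g' = -0.356 → ψ = 0.311
  ψ = 0.311: g = -0.0041, g' = -0.301 → ψ = 0.297
Converged at ψ = 0.297.
Compositions from xᵢ = zᵢ/(1+ψ(Kᵢ−1)), yᵢ = Kᵢxᵢ:
  1: x = 0.106, y = 0.151
  2: x = 0.531, y = 0.733
  3: x = 0.363, y = 0.116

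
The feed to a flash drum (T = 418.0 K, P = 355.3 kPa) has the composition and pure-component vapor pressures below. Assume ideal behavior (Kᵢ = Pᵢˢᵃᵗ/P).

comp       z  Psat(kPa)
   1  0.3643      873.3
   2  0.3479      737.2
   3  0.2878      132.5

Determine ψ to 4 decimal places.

Raoult's law: Kᵢ = Pᵢˢᵃᵗ/P = Pᵢˢᵃᵗ/355.3.
  K_1 = 873.3/355.3 = 2.457923, K_2 = 737.2/355.3 = 2.074866, K_3 = 132.5/355.3 = 0.372924
Let ψ = V/F and solve Σ zᵢ(Kᵢ−1)/(1+ψ(Kᵢ−1)) = 0.
g(0) = ΣzᵢKᵢ − 1 = 0.7246 and g(1) = 1 − Σzᵢ/Kᵢ = -0.0876, so a root lies in (0, 1).
Newton iteration, ψ⁰ = 0.5:
  ψ = 0.5000: g = 0.28752, g' = -0.6692 → ψ = 0.9296
  ψ = 0.9296: g = -0.02018, g' = -0.8908 → ψ = 0.9070
  ψ = 0.9070: g = -0.00041, g' = -0.8551 → ψ = 0.9065
Converged at ψ = 0.9065.

ψ = 0.9065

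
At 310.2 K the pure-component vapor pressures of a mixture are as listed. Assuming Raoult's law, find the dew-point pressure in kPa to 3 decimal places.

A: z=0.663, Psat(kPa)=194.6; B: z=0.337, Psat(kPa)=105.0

At the dew point ψ → 1, so Σzᵢ/Kᵢ = 1 with Kᵢ = Pᵢˢᵃᵗ/P ⇒ 1/P = Σzᵢ/Pᵢˢᵃᵗ.
1/P = 0.663/194.6 + 0.337/105.0 = 0.006617 ⇒ P = 151.137 kPa

Pdew = 151.137 kPa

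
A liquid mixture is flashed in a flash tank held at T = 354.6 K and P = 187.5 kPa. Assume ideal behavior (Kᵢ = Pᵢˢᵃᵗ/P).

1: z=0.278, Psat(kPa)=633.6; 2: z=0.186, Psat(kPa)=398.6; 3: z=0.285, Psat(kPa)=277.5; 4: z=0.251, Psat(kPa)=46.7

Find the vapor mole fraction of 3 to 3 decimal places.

y_3 = 0.308

Raoult's law: Kᵢ = Pᵢˢᵃᵗ/P = Pᵢˢᵃᵗ/187.5.
  K_1 = 633.6/187.5 = 3.37920, K_2 = 398.6/187.5 = 2.12587, K_3 = 277.5/187.5 = 1.48000, K_4 = 46.7/187.5 = 0.24907
Rachford–Rice: g(V/F) = Σ zᵢ(Kᵢ−1)/(1+V/F(Kᵢ−1)) = 0.
Feasibility: ΣzᵢKᵢ = 1.819, Σzᵢ/Kᵢ = 1.370 — both > 1, two phases present.
Iterate (Newton) starting at V/F = 0.5:
  V/F = 0.500: g = 0.2446, g' = -0.830 → V/F = 0.795
  V/F = 0.795: g = -0.0289, g' = -1.158 → V/F = 0.770
  V/F = 0.770: g = -0.0008, g' = -1.094 → V/F = 0.769
Converged at V/F = 0.769.
Compositions from xᵢ = zᵢ/(1+V/F(Kᵢ−1)), yᵢ = Kᵢxᵢ:
  1: x = 0.098, y = 0.332
  2: x = 0.100, y = 0.212
  3: x = 0.208, y = 0.308
  4: x = 0.594, y = 0.148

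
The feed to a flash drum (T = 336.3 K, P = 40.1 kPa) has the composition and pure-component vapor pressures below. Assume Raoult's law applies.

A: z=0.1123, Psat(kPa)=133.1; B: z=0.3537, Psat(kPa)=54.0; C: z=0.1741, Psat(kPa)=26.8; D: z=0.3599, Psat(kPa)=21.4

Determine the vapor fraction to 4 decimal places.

Raoult's law: Kᵢ = Pᵢˢᵃᵗ/P = Pᵢˢᵃᵗ/40.1.
  K_A = 133.1/40.1 = 3.319202, K_B = 54.0/40.1 = 1.346633, K_C = 26.8/40.1 = 0.668329, K_D = 21.4/40.1 = 0.533666
Let ψ = V/F and solve Σ zᵢ(Kᵢ−1)/(1+ψ(Kᵢ−1)) = 0.
Feasibility: ΣzᵢKᵢ = 1.1575, Σzᵢ/Kᵢ = 1.2314 — both > 1, two phases present.
Newton iteration, ψ⁰ = 0.68:
  ψ = 0.6800: g = -0.12005, g' = -0.3185 → ψ = 0.3031
  ψ = 0.3031: g = 0.00421, g' = -0.3729 → ψ = 0.3144
  ψ = 0.3144: g = 0.00003, g' = -0.3679 → ψ = 0.3145
Converged at ψ = 0.3145.

ψ = 0.3145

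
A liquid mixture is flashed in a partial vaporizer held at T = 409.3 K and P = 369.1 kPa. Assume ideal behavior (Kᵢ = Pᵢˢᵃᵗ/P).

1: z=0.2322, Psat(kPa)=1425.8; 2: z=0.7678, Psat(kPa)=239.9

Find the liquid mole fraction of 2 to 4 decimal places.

x_2 = 0.8911

Raoult's law: Kᵢ = Pᵢˢᵃᵗ/P = Pᵢˢᵃᵗ/369.1.
  K_1 = 1425.8/369.1 = 3.862910, K_2 = 239.9/369.1 = 0.649959
Iterate (Newton) starting at V/F = 0.5:
  V/F = 0.5000: g = -0.05238, g' = -0.4601 → V/F = 0.3862
  V/F = 0.3862: g = 0.00495, g' = -0.5551 → V/F = 0.3951
  V/F = 0.3951: g = 0.00004, g' = -0.5458 → V/F = 0.3952
Converged at V/F = 0.3952.
Compositions from xᵢ = zᵢ/(1+V/F(Kᵢ−1)), yᵢ = Kᵢxᵢ:
  1: x = 0.1089, y = 0.4209
  2: x = 0.8911, y = 0.5791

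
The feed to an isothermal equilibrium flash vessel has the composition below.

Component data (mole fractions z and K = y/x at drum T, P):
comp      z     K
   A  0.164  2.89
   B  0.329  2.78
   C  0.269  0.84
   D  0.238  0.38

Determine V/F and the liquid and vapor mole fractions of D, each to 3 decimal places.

V/F = 0.835, x_D = 0.494, y_D = 0.188

Rachford–Rice: g(V/F) = Σ zᵢ(Kᵢ−1)/(1+V/F(Kᵢ−1)) = 0.
Check two-phase: ΣzᵢKᵢ = 1.705 > 1 and Σzᵢ/Kᵢ = 1.122 > 1, so g(0) = 0.705 > 0 and g(1) = -0.122 < 0.
Iterate (Newton) starting at V/F = 0.5:
  V/F = 0.500: g = 0.2086, g' = -0.647 → V/F = 0.822
  V/F = 0.822: g = 0.0084, g' = -0.651 → V/F = 0.835
Converged at V/F = 0.835.
Compositions from xᵢ = zᵢ/(1+V/F(Kᵢ−1)), yᵢ = Kᵢxᵢ:
  A: x = 0.064, y = 0.184
  B: x = 0.132, y = 0.368
  C: x = 0.310, y = 0.261
  D: x = 0.494, y = 0.188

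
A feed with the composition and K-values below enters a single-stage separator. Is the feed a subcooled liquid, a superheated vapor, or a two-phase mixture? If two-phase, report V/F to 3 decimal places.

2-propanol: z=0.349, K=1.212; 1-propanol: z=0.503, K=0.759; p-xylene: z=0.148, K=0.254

subcooled liquid

ΣzᵢKᵢ = 0.842; Σzᵢ/Kᵢ = 1.533.
Since ΣzᵢKᵢ < 1 the mixture is below its bubble point — single liquid phase.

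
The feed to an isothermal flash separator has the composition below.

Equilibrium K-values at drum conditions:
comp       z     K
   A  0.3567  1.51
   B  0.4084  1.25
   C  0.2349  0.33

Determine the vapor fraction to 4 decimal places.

Material balance + equilibrium reduce to Σ zᵢ(Kᵢ−1)/(1+ψ(Kᵢ−1)) = 0.
g(0) = ΣzᵢKᵢ − 1 = 0.1266 and g(1) = 1 − Σzᵢ/Kᵢ = -0.2748, so a root lies in (0, 1).
Newton–Raphson from ψ = 0.5:
  ψ = 0.5000: g = -0.00096, g' = -0.3175 → ψ = 0.4970
Converged at ψ = 0.4970.

ψ = 0.4970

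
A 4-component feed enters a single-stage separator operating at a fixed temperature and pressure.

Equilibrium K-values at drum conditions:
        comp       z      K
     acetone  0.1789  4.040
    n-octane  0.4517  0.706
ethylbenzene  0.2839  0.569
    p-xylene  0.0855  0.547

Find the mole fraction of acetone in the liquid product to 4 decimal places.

x_acetone = 0.1057

Rachford–Rice: g(ψ) = Σ zᵢ(Kᵢ−1)/(1+ψ(Kᵢ−1)) = 0.
Check two-phase: ΣzᵢKᵢ = 1.2500 > 1 and Σzᵢ/Kᵢ = 1.3393 > 1, so g(0) = 0.2500 > 0 and g(1) = -0.3393 < 0.
Newton iteration, ψ⁰ = 0.5:
  ψ = 0.5000: g = -0.14592, g' = -0.4290 → ψ = 0.1599
  ψ = 0.1599: g = 0.05345, g' = -0.8729 → ψ = 0.2211
  ψ = 0.2211: g = 0.00491, g' = -0.7220 → ψ = 0.2279
  ψ = 0.2279: g = 0.00005, g' = -0.7084 → ψ = 0.2280
Converged at ψ = 0.2280.
Compositions from xᵢ = zᵢ/(1+ψ(Kᵢ−1)), yᵢ = Kᵢxᵢ:
  acetone: x = 0.1057, y = 0.4269
  n-octane: x = 0.4842, y = 0.3418
  ethylbenzene: x = 0.3148, y = 0.1791
  p-xylene: x = 0.0953, y = 0.0522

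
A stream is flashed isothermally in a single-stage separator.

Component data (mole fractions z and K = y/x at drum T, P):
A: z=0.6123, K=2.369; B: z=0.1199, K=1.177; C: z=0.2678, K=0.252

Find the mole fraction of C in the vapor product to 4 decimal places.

Rachford–Rice: g(β) = Σ zᵢ(Kᵢ−1)/(1+β(Kᵢ−1)) = 0.
Check two-phase: ΣzᵢKᵢ = 1.6591 > 1 and Σzᵢ/Kᵢ = 1.4230 > 1, so g(0) = 0.6591 > 0 and g(1) = -0.4230 < 0.
Iterate (Newton) starting at β = 0.38:
  β = 0.3800: g = 0.29142, g' = -0.7923 → β = 0.7478
  β = 0.7478: g = -0.02165, g' = -1.0548 → β = 0.7273
  β = 0.7273: g = -0.00045, g' = -1.0117 → β = 0.7268
Converged at β = 0.7268.
Compositions from xᵢ = zᵢ/(1+β(Kᵢ−1)), yᵢ = Kᵢxᵢ:
  A: x = 0.3069, y = 0.7271
  B: x = 0.1062, y = 0.1250
  C: x = 0.5869, y = 0.1479

y_C = 0.1479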